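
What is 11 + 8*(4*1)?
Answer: 43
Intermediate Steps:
11 + 8*(4*1) = 11 + 8*4 = 11 + 32 = 43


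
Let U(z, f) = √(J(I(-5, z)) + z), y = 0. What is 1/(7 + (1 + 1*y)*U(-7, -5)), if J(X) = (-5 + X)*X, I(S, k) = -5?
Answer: 7/6 - √43/6 ≈ 0.073760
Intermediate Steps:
J(X) = X*(-5 + X)
U(z, f) = √(50 + z) (U(z, f) = √(-5*(-5 - 5) + z) = √(-5*(-10) + z) = √(50 + z))
1/(7 + (1 + 1*y)*U(-7, -5)) = 1/(7 + (1 + 1*0)*√(50 - 7)) = 1/(7 + (1 + 0)*√43) = 1/(7 + 1*√43) = 1/(7 + √43)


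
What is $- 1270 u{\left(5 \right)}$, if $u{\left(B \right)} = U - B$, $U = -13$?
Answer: $22860$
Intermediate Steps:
$u{\left(B \right)} = -13 - B$
$- 1270 u{\left(5 \right)} = - 1270 \left(-13 - 5\right) = \left(-1270\right) \left(-18\right) = 22860$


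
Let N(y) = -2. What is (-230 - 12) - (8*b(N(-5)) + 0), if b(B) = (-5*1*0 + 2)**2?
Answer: -274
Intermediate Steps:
b(B) = 4 (b(B) = (-5*0 + 2)**2 = (0 + 2)**2 = 2**2 = 4)
(-230 - 12) - (8*b(N(-5)) + 0) = (-230 - 12) - (8*4 + 0) = -242 - (32 + 0) = -242 - 1*32 = -242 - 32 = -274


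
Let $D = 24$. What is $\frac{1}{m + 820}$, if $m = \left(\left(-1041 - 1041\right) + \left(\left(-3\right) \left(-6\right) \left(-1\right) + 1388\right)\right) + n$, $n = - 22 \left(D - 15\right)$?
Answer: $- \frac{1}{90} \approx -0.011111$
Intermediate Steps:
$n = -198$ ($n = - 22 \left(24 - 15\right) = \left(-22\right) 9 = -198$)
$m = -910$ ($m = \left(\left(-1041 - 1041\right) + \left(\left(-3\right) \left(-6\right) \left(-1\right) + 1388\right)\right) - 198 = \left(\left(-1041 - 1041\right) + \left(18 \left(-1\right) + 1388\right)\right) - 198 = \left(-2082 + \left(-18 + 1388\right)\right) - 198 = \left(-2082 + 1370\right) - 198 = -712 - 198 = -910$)
$\frac{1}{m + 820} = \frac{1}{-910 + 820} = \frac{1}{-90} = - \frac{1}{90}$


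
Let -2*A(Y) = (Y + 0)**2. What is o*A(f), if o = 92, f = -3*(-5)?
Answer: -10350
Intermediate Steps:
f = 15
A(Y) = -Y**2/2 (A(Y) = -(Y + 0)**2/2 = -Y**2/2)
o*A(f) = 92*(-1/2*15**2) = 92*(-1/2*225) = 92*(-225/2) = -10350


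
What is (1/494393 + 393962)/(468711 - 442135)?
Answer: 194772055067/13138988368 ≈ 14.824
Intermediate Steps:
(1/494393 + 393962)/(468711 - 442135) = (1/494393 + 393962)/26576 = (194772055067/494393)*(1/26576) = 194772055067/13138988368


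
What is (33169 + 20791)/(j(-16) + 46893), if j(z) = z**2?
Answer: 53960/47149 ≈ 1.1445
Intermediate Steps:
(33169 + 20791)/(j(-16) + 46893) = (33169 + 20791)/((-16)**2 + 46893) = 53960/(256 + 46893) = 53960/47149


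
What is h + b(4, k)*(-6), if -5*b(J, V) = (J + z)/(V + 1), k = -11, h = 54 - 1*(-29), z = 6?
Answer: 409/5 ≈ 81.800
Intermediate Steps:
h = 83 (h = 54 + 29 = 83)
b(J, V) = -(6 + J)/(5*(1 + V)) (b(J, V) = -(J + 6)/(5*(V + 1)) = -(6 + J)/(5*(1 + V)))
h + b(4, k)*(-6) = 83 + ((-6 - 1*4)/(5*(1 - 11)))*(-6) = 83 + ((1/5)*(-6 - 4)/(-10))*(-6) = 83 + ((1/5)*(-1/10)*(-10))*(-6) = 83 + (1/5)*(-6) = 83 - 6/5 = 409/5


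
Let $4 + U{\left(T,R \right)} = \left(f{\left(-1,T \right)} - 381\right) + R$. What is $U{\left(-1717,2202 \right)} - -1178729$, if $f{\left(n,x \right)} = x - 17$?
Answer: $1178812$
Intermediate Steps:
$f{\left(n,x \right)} = -17 + x$
$U{\left(T,R \right)} = -402 + R + T$ ($U{\left(T,R \right)} = -4 + \left(\left(\left(-17 + T\right) - 381\right) + R\right) = -4 + \left(\left(-398 + T\right) + R\right) = -4 + \left(-398 + R + T\right) = -402 + R + T$)
$U{\left(-1717,2202 \right)} - -1178729 = \left(-402 + 2202 - 1717\right) - -1178729 = 83 + 1178729 = 1178812$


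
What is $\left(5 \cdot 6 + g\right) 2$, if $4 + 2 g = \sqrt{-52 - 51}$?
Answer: $56 + i \sqrt{103} \approx 56.0 + 10.149 i$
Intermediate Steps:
$g = -2 + \frac{i \sqrt{103}}{2}$ ($g = -2 + \frac{\sqrt{-52 - 51}}{2} = -2 + \frac{\sqrt{-103}}{2} = -2 + \frac{i \sqrt{103}}{2} \approx -2.0 + 5.0744 i$)
$\left(5 \cdot 6 + g\right) 2 = \left(5 \cdot 6 - \left(2 - \frac{i \sqrt{103}}{2}\right)\right) 2 = \left(30 - \left(2 - \frac{i \sqrt{103}}{2}\right)\right) 2 = \left(28 + \frac{i \sqrt{103}}{2}\right) 2 = 56 + i \sqrt{103}$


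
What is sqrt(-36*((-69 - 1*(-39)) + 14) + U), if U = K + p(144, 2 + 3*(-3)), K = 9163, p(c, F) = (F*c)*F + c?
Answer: sqrt(16939) ≈ 130.15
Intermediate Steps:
p(c, F) = c + c*F**2 (p(c, F) = c*F**2 + c = c + c*F**2)
U = 16363 (U = 9163 + 144*(1 + (2 + 3*(-3))**2) = 9163 + 144*(1 + (2 - 9)**2) = 9163 + 144*(1 + (-7)**2) = 9163 + 144*(1 + 49) = 9163 + 144*50 = 9163 + 7200 = 16363)
sqrt(-36*((-69 - 1*(-39)) + 14) + U) = sqrt(-36*((-69 - 1*(-39)) + 14) + 16363) = sqrt(-36*((-69 + 39) + 14) + 16363) = sqrt(-36*(-30 + 14) + 16363) = sqrt(-36*(-16) + 16363) = sqrt(576 + 16363) = sqrt(16939)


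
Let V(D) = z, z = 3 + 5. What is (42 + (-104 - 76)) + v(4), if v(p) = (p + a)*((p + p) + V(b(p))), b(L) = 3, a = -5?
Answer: -154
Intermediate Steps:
z = 8
V(D) = 8
v(p) = (-5 + p)*(8 + 2*p) (v(p) = (p - 5)*((p + p) + 8) = (-5 + p)*(2*p + 8) = (-5 + p)*(8 + 2*p))
(42 + (-104 - 76)) + v(4) = (42 + (-104 - 76)) + (-40 - 2*4 + 2*4**2) = (42 - 180) + (-40 - 8 + 2*16) = -138 + (-40 - 8 + 32) = -138 - 16 = -154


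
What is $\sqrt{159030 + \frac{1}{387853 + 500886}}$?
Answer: $\frac{\sqrt{125610960320431369}}{888739} \approx 398.79$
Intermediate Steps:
$\sqrt{159030 + \frac{1}{387853 + 500886}} = \sqrt{159030 + \frac{1}{888739}} = \sqrt{\frac{141336163171}{888739}} = \frac{\sqrt{125610960320431369}}{888739}$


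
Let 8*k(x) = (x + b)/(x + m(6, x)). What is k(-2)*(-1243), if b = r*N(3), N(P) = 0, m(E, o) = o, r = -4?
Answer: -1243/16 ≈ -77.688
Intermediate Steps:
b = 0 (b = -4*0 = 0)
k(x) = 1/16 (k(x) = ((x + 0)/(x + x))/8 = (x/((2*x)))/8 = (x*(1/(2*x)))/8 = (⅛)*(½) = 1/16)
k(-2)*(-1243) = (1/16)*(-1243) = -1243/16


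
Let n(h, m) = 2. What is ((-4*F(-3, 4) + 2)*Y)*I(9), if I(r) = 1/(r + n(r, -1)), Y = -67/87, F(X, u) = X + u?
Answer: 134/957 ≈ 0.14002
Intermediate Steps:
Y = -67/87 (Y = -67*1/87 = -67/87 ≈ -0.77011)
I(r) = 1/(2 + r) (I(r) = 1/(r + 2) = 1/(2 + r))
((-4*F(-3, 4) + 2)*Y)*I(9) = ((-4*(-3 + 4) + 2)*(-67/87))/(2 + 9) = ((-4*1 + 2)*(-67/87))/11 = ((-4 + 2)*(-67/87))*(1/11) = -2*(-67/87)*(1/11) = (134/87)*(1/11) = 134/957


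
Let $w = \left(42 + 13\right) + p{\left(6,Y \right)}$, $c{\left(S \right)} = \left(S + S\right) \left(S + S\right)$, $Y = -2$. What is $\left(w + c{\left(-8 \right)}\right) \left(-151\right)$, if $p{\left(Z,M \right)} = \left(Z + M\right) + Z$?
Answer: $-48471$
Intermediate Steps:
$p{\left(Z,M \right)} = M + 2 Z$ ($p{\left(Z,M \right)} = \left(M + Z\right) + Z = M + 2 Z$)
$c{\left(S \right)} = 4 S^{2}$ ($c{\left(S \right)} = 2 S 2 S = 4 S^{2}$)
$w = 65$ ($w = \left(42 + 13\right) + \left(-2 + 2 \cdot 6\right) = 55 + \left(-2 + 12\right) = 55 + 10 = 65$)
$\left(w + c{\left(-8 \right)}\right) \left(-151\right) = \left(65 + 4 \left(-8\right)^{2}\right) \left(-151\right) = \left(65 + 4 \cdot 64\right) \left(-151\right) = \left(65 + 256\right) \left(-151\right) = 321 \left(-151\right) = -48471$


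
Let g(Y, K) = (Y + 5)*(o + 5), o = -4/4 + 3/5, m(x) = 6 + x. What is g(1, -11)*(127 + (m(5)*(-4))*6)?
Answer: -18906/5 ≈ -3781.2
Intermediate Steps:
o = -⅖ (o = -4*¼ + 3*(⅕) = -1 + ⅗ = -⅖ ≈ -0.40000)
g(Y, K) = 23 + 23*Y/5 (g(Y, K) = (Y + 5)*(-⅖ + 5) = (5 + Y)*(23/5) = 23 + 23*Y/5)
g(1, -11)*(127 + (m(5)*(-4))*6) = (23 + (23/5)*1)*(127 + ((6 + 5)*(-4))*6) = (23 + 23/5)*(127 + (11*(-4))*6) = 138*(127 - 44*6)/5 = 138*(127 - 264)/5 = (138/5)*(-137) = -18906/5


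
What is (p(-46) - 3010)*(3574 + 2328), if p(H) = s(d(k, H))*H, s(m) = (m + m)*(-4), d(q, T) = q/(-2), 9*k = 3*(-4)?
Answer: -48951188/3 ≈ -1.6317e+7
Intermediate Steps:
k = -4/3 (k = (3*(-4))/9 = (⅑)*(-12) = -4/3 ≈ -1.3333)
d(q, T) = -q/2 (d(q, T) = q*(-½) = -q/2)
s(m) = -8*m (s(m) = (2*m)*(-4) = -8*m)
p(H) = -16*H/3 (p(H) = (-(-4)*(-4)/3)*H = (-8*⅔)*H = -16*H/3)
(p(-46) - 3010)*(3574 + 2328) = (-16/3*(-46) - 3010)*(3574 + 2328) = (736/3 - 3010)*5902 = -8294/3*5902 = -48951188/3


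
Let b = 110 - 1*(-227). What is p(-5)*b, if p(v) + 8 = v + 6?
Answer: -2359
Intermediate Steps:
p(v) = -2 + v (p(v) = -8 + (v + 6) = -8 + (6 + v) = -2 + v)
b = 337 (b = 110 + 227 = 337)
p(-5)*b = (-2 - 5)*337 = -7*337 = -2359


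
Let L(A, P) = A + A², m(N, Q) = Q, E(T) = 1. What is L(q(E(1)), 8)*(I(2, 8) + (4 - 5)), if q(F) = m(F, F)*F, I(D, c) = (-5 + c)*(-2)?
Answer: -14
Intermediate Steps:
I(D, c) = 10 - 2*c
q(F) = F² (q(F) = F*F = F²)
L(q(E(1)), 8)*(I(2, 8) + (4 - 5)) = (1²*(1 + 1²))*((10 - 2*8) + (4 - 5)) = (1*(1 + 1))*((10 - 16) - 1) = (1*2)*(-6 - 1) = 2*(-7) = -14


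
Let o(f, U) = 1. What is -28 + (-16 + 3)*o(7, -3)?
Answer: -41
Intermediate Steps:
-28 + (-16 + 3)*o(7, -3) = -28 + (-16 + 3)*1 = -28 - 13*1 = -28 - 13 = -41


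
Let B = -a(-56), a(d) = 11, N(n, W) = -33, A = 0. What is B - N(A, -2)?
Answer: 22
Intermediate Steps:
B = -11 (B = -1*11 = -11)
B - N(A, -2) = -11 - 1*(-33) = -11 + 33 = 22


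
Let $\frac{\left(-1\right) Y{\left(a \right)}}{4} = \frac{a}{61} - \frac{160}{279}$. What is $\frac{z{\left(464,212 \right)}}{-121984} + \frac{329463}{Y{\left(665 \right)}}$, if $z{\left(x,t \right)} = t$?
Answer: $- \frac{42748774512403}{5360434400} \approx -7974.9$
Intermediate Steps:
$Y{\left(a \right)} = \frac{640}{279} - \frac{4 a}{61}$ ($Y{\left(a \right)} = - 4 \left(\frac{a}{61} - \frac{160}{279}\right) = - 4 \left(- \frac{160}{279} + \frac{a}{61}\right) = \frac{640}{279} - \frac{4 a}{61}$)
$\frac{z{\left(464,212 \right)}}{-121984} + \frac{329463}{Y{\left(665 \right)}} = \frac{212}{-121984} + \frac{329463}{\frac{640}{279} - \frac{2660}{61}} = 212 \left(- \frac{1}{121984}\right) + \frac{329463}{\frac{640}{279} - \frac{2660}{61}} = - \frac{53}{30496} + \frac{329463}{- \frac{703100}{17019}} = - \frac{53}{30496} + 329463 \left(- \frac{17019}{703100}\right) = - \frac{53}{30496} - \frac{5607130797}{703100} = - \frac{42748774512403}{5360434400}$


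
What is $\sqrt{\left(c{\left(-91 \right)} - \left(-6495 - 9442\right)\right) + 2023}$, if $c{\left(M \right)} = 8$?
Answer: $4 \sqrt{1123} \approx 134.04$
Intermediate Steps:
$\sqrt{\left(c{\left(-91 \right)} - \left(-6495 - 9442\right)\right) + 2023} = \sqrt{\left(8 - \left(-6495 - 9442\right)\right) + 2023} = \sqrt{\left(8 - -15937\right) + 2023} = \sqrt{\left(8 + 15937\right) + 2023} = \sqrt{15945 + 2023} = \sqrt{17968} = 4 \sqrt{1123}$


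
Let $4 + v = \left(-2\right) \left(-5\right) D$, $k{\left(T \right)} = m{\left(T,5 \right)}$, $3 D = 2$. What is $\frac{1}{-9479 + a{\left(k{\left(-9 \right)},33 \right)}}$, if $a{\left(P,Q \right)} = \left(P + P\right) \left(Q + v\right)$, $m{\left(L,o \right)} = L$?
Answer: $- \frac{1}{10121} \approx -9.8804 \cdot 10^{-5}$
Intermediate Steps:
$D = \frac{2}{3}$ ($D = \frac{1}{3} \cdot 2 = \frac{2}{3} \approx 0.66667$)
$k{\left(T \right)} = T$
$v = \frac{8}{3}$ ($v = -4 + \left(-2\right) \left(-5\right) \frac{2}{3} = -4 + 10 \cdot \frac{2}{3} = -4 + \frac{20}{3} = \frac{8}{3} \approx 2.6667$)
$a{\left(P,Q \right)} = 2 P \left(\frac{8}{3} + Q\right)$ ($a{\left(P,Q \right)} = \left(P + P\right) \left(Q + \frac{8}{3}\right) = 2 P \left(\frac{8}{3} + Q\right)$)
$\frac{1}{-9479 + a{\left(k{\left(-9 \right)},33 \right)}} = \frac{1}{-9479 + \frac{2}{3} \left(-9\right) \left(8 + 3 \cdot 33\right)} = \frac{1}{-9479 + \frac{2}{3} \left(-9\right) \left(8 + 99\right)} = \frac{1}{-9479 + \frac{2}{3} \left(-9\right) 107} = \frac{1}{-9479 - 642} = \frac{1}{-10121} = - \frac{1}{10121}$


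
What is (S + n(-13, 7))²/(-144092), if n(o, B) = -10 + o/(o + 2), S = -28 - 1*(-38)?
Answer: -13/1341164 ≈ -9.6931e-6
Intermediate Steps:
S = 10 (S = -28 + 38 = 10)
n(o, B) = -10 + o/(2 + o)
(S + n(-13, 7))²/(-144092) = (10 + (-20 - 9*(-13))/(2 - 13))²/(-144092) = (10 + (-20 + 117)/(-11))²*(-1/144092) = (10 - 1/11*97)²*(-1/144092) = (10 - 97/11)²*(-1/144092) = (13/11)²*(-1/144092) = (169/121)*(-1/144092) = -13/1341164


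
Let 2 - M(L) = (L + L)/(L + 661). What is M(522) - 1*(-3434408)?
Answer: 4062905986/1183 ≈ 3.4344e+6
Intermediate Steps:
M(L) = 2 - 2*L/(661 + L) (M(L) = 2 - (L + L)/(L + 661) = 2 - 2*L/(661 + L))
M(522) - 1*(-3434408) = 1322/(661 + 522) - 1*(-3434408) = 1322/1183 + 3434408 = 4062905986/1183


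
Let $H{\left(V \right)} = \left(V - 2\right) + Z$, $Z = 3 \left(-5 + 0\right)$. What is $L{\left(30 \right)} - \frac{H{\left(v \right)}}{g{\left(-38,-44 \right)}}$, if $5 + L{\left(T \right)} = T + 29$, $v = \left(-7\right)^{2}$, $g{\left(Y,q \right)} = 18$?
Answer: $\frac{470}{9} \approx 52.222$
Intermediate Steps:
$Z = -15$ ($Z = 3 \left(-5\right) = -15$)
$v = 49$
$L{\left(T \right)} = 24 + T$ ($L{\left(T \right)} = -5 + \left(T + 29\right) = -5 + \left(29 + T\right) = 24 + T$)
$H{\left(V \right)} = -17 + V$ ($H{\left(V \right)} = \left(V - 2\right) - 15 = \left(-2 + V\right) - 15 = -17 + V$)
$L{\left(30 \right)} - \frac{H{\left(v \right)}}{g{\left(-38,-44 \right)}} = \left(24 + 30\right) - \frac{-17 + 49}{18} = 54 - 32 \cdot \frac{1}{18} = 54 - \frac{16}{9} = \frac{470}{9}$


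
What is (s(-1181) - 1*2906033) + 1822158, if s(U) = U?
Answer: -1085056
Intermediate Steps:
(s(-1181) - 1*2906033) + 1822158 = (-1181 - 1*2906033) + 1822158 = (-1181 - 2906033) + 1822158 = -2907214 + 1822158 = -1085056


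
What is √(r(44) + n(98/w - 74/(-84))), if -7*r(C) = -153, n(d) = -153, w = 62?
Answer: 3*I*√714/7 ≈ 11.452*I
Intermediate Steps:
r(C) = 153/7 (r(C) = -⅐*(-153) = 153/7)
√(r(44) + n(98/w - 74/(-84))) = √(153/7 - 153) = √(-918/7) = 3*I*√714/7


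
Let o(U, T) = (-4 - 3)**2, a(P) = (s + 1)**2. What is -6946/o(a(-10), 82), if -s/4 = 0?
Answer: -6946/49 ≈ -141.76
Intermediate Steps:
s = 0 (s = -4*0 = 0)
a(P) = 1 (a(P) = (0 + 1)**2 = 1**2 = 1)
o(U, T) = 49 (o(U, T) = (-7)**2 = 49)
-6946/o(a(-10), 82) = -6946/49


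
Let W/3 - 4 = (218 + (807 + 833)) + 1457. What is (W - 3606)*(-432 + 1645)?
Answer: 7703763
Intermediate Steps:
W = 9957 (W = 12 + 3*((218 + (807 + 833)) + 1457) = 12 + 3*((218 + 1640) + 1457) = 12 + 3*(1858 + 1457) = 12 + 3*3315 = 12 + 9945 = 9957)
(W - 3606)*(-432 + 1645) = (9957 - 3606)*(-432 + 1645) = 6351*1213 = 7703763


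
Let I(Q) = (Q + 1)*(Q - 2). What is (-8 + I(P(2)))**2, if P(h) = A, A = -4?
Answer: 100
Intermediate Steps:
P(h) = -4
I(Q) = (1 + Q)*(-2 + Q)
(-8 + I(P(2)))**2 = (-8 + (-2 + (-4)**2 - 1*(-4)))**2 = (-8 + (-2 + 16 + 4))**2 = (-8 + 18)**2 = 10**2 = 100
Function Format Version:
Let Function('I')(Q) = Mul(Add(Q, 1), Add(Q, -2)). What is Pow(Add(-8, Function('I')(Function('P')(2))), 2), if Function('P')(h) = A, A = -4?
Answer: 100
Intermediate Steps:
Function('P')(h) = -4
Function('I')(Q) = Mul(Add(1, Q), Add(-2, Q))
Pow(Add(-8, Function('I')(Function('P')(2))), 2) = Pow(Add(-8, Add(-2, Pow(-4, 2), Mul(-1, -4))), 2) = Pow(Add(-8, Add(-2, 16, 4)), 2) = Pow(Add(-8, 18), 2) = Pow(10, 2) = 100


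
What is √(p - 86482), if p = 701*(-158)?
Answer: 2*I*√49310 ≈ 444.12*I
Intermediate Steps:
p = -110758
√(p - 86482) = √(-110758 - 86482) = √(-197240) = 2*I*√49310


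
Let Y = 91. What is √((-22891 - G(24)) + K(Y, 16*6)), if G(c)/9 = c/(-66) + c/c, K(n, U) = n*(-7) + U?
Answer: I*√2835965/11 ≈ 153.09*I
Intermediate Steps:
K(n, U) = U - 7*n (K(n, U) = -7*n + U = U - 7*n)
G(c) = 9 - 3*c/22 (G(c) = 9*(c/(-66) + c/c) = 9*(c*(-1/66) + 1) = 9*(-c/66 + 1) = 9*(1 - c/66) = 9 - 3*c/22)
√((-22891 - G(24)) + K(Y, 16*6)) = √((-22891 - (9 - 3/22*24)) + (16*6 - 7*91)) = √((-22891 - (9 - 36/11)) + (96 - 637)) = √((-22891 - 1*63/11) - 541) = √((-22891 - 63/11) - 541) = √(-251864/11 - 541) = √(-257815/11) = I*√2835965/11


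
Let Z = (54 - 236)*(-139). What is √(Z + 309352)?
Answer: 5*√13386 ≈ 578.49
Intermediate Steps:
Z = 25298 (Z = -182*(-139) = 25298)
√(Z + 309352) = √(25298 + 309352) = √334650 = 5*√13386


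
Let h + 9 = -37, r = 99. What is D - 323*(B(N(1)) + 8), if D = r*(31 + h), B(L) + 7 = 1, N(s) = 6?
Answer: -2131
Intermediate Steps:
h = -46 (h = -9 - 37 = -46)
B(L) = -6 (B(L) = -7 + 1 = -6)
D = -1485 (D = 99*(31 - 46) = 99*(-15) = -1485)
D - 323*(B(N(1)) + 8) = -1485 - 323*(-6 + 8) = -1485 - 323*2 = -1485 - 1*646 = -1485 - 646 = -2131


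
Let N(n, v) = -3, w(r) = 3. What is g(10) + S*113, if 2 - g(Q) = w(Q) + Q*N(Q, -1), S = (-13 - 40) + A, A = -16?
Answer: -7768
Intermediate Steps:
S = -69 (S = (-13 - 40) - 16 = -53 - 16 = -69)
g(Q) = -1 + 3*Q (g(Q) = 2 - (3 + Q*(-3)) = 2 - (3 - 3*Q) = 2 + (-3 + 3*Q) = -1 + 3*Q)
g(10) + S*113 = (-1 + 3*10) - 69*113 = (-1 + 30) - 7797 = 29 - 7797 = -7768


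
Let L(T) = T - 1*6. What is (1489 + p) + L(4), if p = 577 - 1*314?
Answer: 1750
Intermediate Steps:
L(T) = -6 + T (L(T) = T - 6 = -6 + T)
p = 263 (p = 577 - 314 = 263)
(1489 + p) + L(4) = (1489 + 263) + (-6 + 4) = 1752 - 2 = 1750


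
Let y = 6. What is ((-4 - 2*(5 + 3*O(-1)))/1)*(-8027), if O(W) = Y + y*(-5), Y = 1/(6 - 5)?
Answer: -1284320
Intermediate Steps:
Y = 1 (Y = 1/1 = 1)
O(W) = -29 (O(W) = 1 + 6*(-5) = 1 - 30 = -29)
((-4 - 2*(5 + 3*O(-1)))/1)*(-8027) = ((-4 - 2*(5 + 3*(-29)))/1)*(-8027) = ((-4 - 2*(5 - 87))*1)*(-8027) = ((-4 - 2*(-82))*1)*(-8027) = ((-4 + 164)*1)*(-8027) = (160*1)*(-8027) = 160*(-8027) = -1284320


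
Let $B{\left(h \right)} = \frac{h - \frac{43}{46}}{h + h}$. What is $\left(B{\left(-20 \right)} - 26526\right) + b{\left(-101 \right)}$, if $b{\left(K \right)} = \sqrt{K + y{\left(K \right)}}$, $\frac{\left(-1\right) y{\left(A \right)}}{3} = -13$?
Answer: $- \frac{48806877}{1840} + i \sqrt{62} \approx -26525.0 + 7.874 i$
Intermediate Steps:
$y{\left(A \right)} = 39$ ($y{\left(A \right)} = \left(-3\right) \left(-13\right) = 39$)
$B{\left(h \right)} = \frac{- \frac{43}{46} + h}{2 h}$ ($B{\left(h \right)} = \frac{h - \frac{43}{46}}{2 h} = \left(h - \frac{43}{46}\right) \frac{1}{2 h} = \left(- \frac{43}{46} + h\right) \frac{1}{2 h} = \frac{- \frac{43}{46} + h}{2 h}$)
$b{\left(K \right)} = \sqrt{39 + K}$ ($b{\left(K \right)} = \sqrt{K + 39} = \sqrt{39 + K}$)
$\left(B{\left(-20 \right)} - 26526\right) + b{\left(-101 \right)} = \left(\frac{-43 + 46 \left(-20\right)}{92 \left(-20\right)} - 26526\right) + \sqrt{39 - 101} = \left(\frac{1}{92} \left(- \frac{1}{20}\right) \left(-43 - 920\right) - 26526\right) + \sqrt{-62} = \left(\frac{1}{92} \left(- \frac{1}{20}\right) \left(-963\right) - 26526\right) + i \sqrt{62} = \left(\frac{963}{1840} - 26526\right) + i \sqrt{62} = - \frac{48806877}{1840} + i \sqrt{62}$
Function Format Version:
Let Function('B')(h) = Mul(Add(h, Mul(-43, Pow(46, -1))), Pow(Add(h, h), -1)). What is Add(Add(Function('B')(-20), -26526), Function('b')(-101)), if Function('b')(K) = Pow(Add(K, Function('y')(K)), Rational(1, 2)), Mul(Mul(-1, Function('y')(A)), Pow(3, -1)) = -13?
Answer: Add(Rational(-48806877, 1840), Mul(I, Pow(62, Rational(1, 2)))) ≈ Add(-26525., Mul(7.8740, I))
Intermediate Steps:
Function('y')(A) = 39 (Function('y')(A) = Mul(-3, -13) = 39)
Function('B')(h) = Mul(Rational(1, 2), Pow(h, -1), Add(Rational(-43, 46), h)) (Function('B')(h) = Mul(Add(h, Mul(-43, Rational(1, 46))), Pow(Mul(2, h), -1)) = Mul(Add(h, Rational(-43, 46)), Mul(Rational(1, 2), Pow(h, -1))) = Mul(Add(Rational(-43, 46), h), Mul(Rational(1, 2), Pow(h, -1))) = Mul(Rational(1, 2), Pow(h, -1), Add(Rational(-43, 46), h)))
Function('b')(K) = Pow(Add(39, K), Rational(1, 2)) (Function('b')(K) = Pow(Add(K, 39), Rational(1, 2)) = Pow(Add(39, K), Rational(1, 2)))
Add(Add(Function('B')(-20), -26526), Function('b')(-101)) = Add(Add(Mul(Rational(1, 92), Pow(-20, -1), Add(-43, Mul(46, -20))), -26526), Pow(Add(39, -101), Rational(1, 2))) = Add(Add(Mul(Rational(1, 92), Rational(-1, 20), Add(-43, -920)), -26526), Pow(-62, Rational(1, 2))) = Add(Add(Mul(Rational(1, 92), Rational(-1, 20), -963), -26526), Mul(I, Pow(62, Rational(1, 2)))) = Add(Add(Rational(963, 1840), -26526), Mul(I, Pow(62, Rational(1, 2)))) = Add(Rational(-48806877, 1840), Mul(I, Pow(62, Rational(1, 2))))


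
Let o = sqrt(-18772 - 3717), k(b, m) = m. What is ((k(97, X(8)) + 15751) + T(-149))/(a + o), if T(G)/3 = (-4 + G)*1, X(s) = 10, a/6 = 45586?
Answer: 4185341832/74811024745 - 15302*I*sqrt(22489)/74811024745 ≈ 0.055946 - 3.0674e-5*I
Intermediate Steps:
a = 273516 (a = 6*45586 = 273516)
o = I*sqrt(22489) (o = sqrt(-22489) = I*sqrt(22489) ≈ 149.96*I)
T(G) = -12 + 3*G (T(G) = 3*((-4 + G)*1) = 3*(-4 + G) = -12 + 3*G)
((k(97, X(8)) + 15751) + T(-149))/(a + o) = ((10 + 15751) + (-12 + 3*(-149)))/(273516 + I*sqrt(22489)) = (15761 + (-12 - 447))/(273516 + I*sqrt(22489)) = (15761 - 459)/(273516 + I*sqrt(22489)) = 15302/(273516 + I*sqrt(22489))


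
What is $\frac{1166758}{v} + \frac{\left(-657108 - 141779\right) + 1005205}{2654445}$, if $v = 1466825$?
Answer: $\frac{679945467932}{778721257425} \approx 0.87316$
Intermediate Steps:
$\frac{1166758}{v} + \frac{\left(-657108 - 141779\right) + 1005205}{2654445} = \frac{1166758}{1466825} + \frac{\left(-657108 - 141779\right) + 1005205}{2654445} = 1166758 \cdot \frac{1}{1466825} + \left(-798887 + 1005205\right) \frac{1}{2654445} = \frac{1166758}{1466825} + 206318 \cdot \frac{1}{2654445} = \frac{1166758}{1466825} + \frac{206318}{2654445} = \frac{679945467932}{778721257425}$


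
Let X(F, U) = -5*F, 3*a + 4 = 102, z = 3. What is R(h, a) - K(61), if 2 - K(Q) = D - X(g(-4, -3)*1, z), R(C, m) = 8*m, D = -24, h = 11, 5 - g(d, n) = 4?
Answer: 721/3 ≈ 240.33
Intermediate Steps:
g(d, n) = 1 (g(d, n) = 5 - 1*4 = 5 - 4 = 1)
a = 98/3 (a = -4/3 + (1/3)*102 = -4/3 + 34 = 98/3 ≈ 32.667)
K(Q) = 21 (K(Q) = 2 - (-24 - (-5)*1*1) = 2 - (-24 - (-5)) = 2 - (-24 - 1*(-5)) = 2 - (-24 + 5) = 2 - 1*(-19) = 2 + 19 = 21)
R(h, a) - K(61) = 8*(98/3) - 1*21 = 784/3 - 21 = 721/3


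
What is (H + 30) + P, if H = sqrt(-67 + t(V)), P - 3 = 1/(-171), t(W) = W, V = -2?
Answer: 5642/171 + I*sqrt(69) ≈ 32.994 + 8.3066*I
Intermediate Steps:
P = 512/171 (P = 3 + 1/(-171) = 3 - 1/171 = 512/171 ≈ 2.9942)
H = I*sqrt(69) (H = sqrt(-67 - 2) = sqrt(-69) = I*sqrt(69) ≈ 8.3066*I)
(H + 30) + P = (I*sqrt(69) + 30) + 512/171 = (30 + I*sqrt(69)) + 512/171 = 5642/171 + I*sqrt(69)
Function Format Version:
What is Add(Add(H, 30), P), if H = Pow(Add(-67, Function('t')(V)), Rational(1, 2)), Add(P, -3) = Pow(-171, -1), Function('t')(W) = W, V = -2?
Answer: Add(Rational(5642, 171), Mul(I, Pow(69, Rational(1, 2)))) ≈ Add(32.994, Mul(8.3066, I))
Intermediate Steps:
P = Rational(512, 171) (P = Add(3, Pow(-171, -1)) = Add(3, Rational(-1, 171)) = Rational(512, 171) ≈ 2.9942)
H = Mul(I, Pow(69, Rational(1, 2))) (H = Pow(Add(-67, -2), Rational(1, 2)) = Pow(-69, Rational(1, 2)) = Mul(I, Pow(69, Rational(1, 2))) ≈ Mul(8.3066, I))
Add(Add(H, 30), P) = Add(Add(Mul(I, Pow(69, Rational(1, 2))), 30), Rational(512, 171)) = Add(Add(30, Mul(I, Pow(69, Rational(1, 2)))), Rational(512, 171)) = Add(Rational(5642, 171), Mul(I, Pow(69, Rational(1, 2))))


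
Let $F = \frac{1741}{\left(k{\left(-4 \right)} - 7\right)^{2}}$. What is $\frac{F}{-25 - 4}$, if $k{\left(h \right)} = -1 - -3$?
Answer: $- \frac{1741}{725} \approx -2.4014$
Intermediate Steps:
$k{\left(h \right)} = 2$ ($k{\left(h \right)} = -1 + 3 = 2$)
$F = \frac{1741}{25}$ ($F = \frac{1741}{\left(2 - 7\right)^{2}} = \frac{1741}{\left(-5\right)^{2}} = \frac{1741}{25} \approx 69.64$)
$\frac{F}{-25 - 4} = \frac{1}{-25 - 4} \cdot \frac{1741}{25} = \frac{1}{-29} \cdot \frac{1741}{25} = \left(- \frac{1}{29}\right) \frac{1741}{25} = - \frac{1741}{725}$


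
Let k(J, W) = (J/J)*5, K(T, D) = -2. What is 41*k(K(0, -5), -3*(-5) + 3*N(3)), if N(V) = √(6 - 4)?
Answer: 205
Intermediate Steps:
N(V) = √2
k(J, W) = 5 (k(J, W) = 1*5 = 5)
41*k(K(0, -5), -3*(-5) + 3*N(3)) = 41*5 = 205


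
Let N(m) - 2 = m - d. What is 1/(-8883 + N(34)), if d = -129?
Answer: -1/8718 ≈ -0.00011471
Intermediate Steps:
N(m) = 131 + m (N(m) = 2 + (m - 1*(-129)) = 2 + (m + 129) = 2 + (129 + m) = 131 + m)
1/(-8883 + N(34)) = 1/(-8883 + (131 + 34)) = 1/(-8883 + 165) = 1/(-8718) = -1/8718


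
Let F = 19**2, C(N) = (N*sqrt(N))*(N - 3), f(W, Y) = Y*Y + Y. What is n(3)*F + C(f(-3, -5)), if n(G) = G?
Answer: 1083 + 680*sqrt(5) ≈ 2603.5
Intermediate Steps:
f(W, Y) = Y + Y**2 (f(W, Y) = Y**2 + Y = Y + Y**2)
C(N) = N**(3/2)*(-3 + N)
F = 361
n(3)*F + C(f(-3, -5)) = 3*361 + (-5*(1 - 5))**(3/2)*(-3 - 5*(1 - 5)) = 1083 + (-5*(-4))**(3/2)*(-3 - 5*(-4)) = 1083 + 20**(3/2)*(-3 + 20) = 1083 + (40*sqrt(5))*17 = 1083 + 680*sqrt(5)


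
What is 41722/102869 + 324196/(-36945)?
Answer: -31808299034/3800495205 ≈ -8.3695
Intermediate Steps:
41722/102869 + 324196/(-36945) = 41722*(1/102869) + 324196*(-1/36945) = 41722/102869 - 324196/36945 = -31808299034/3800495205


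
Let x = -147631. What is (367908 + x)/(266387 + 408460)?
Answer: 220277/674847 ≈ 0.32641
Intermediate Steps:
(367908 + x)/(266387 + 408460) = (367908 - 147631)/(266387 + 408460) = 220277/674847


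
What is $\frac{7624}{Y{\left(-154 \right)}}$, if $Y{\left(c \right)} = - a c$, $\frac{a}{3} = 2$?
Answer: $\frac{1906}{231} \approx 8.2511$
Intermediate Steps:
$a = 6$ ($a = 3 \cdot 2 = 6$)
$Y{\left(c \right)} = - 6 c$ ($Y{\left(c \right)} = \left(-1\right) 6 c = - 6 c$)
$\frac{7624}{Y{\left(-154 \right)}} = \frac{7624}{\left(-6\right) \left(-154\right)} = \frac{7624}{924} = 7624 \cdot \frac{1}{924} = \frac{1906}{231}$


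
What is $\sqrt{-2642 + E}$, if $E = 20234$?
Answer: $2 \sqrt{4398} \approx 132.63$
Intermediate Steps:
$\sqrt{-2642 + E} = \sqrt{-2642 + 20234} = \sqrt{17592} = 2 \sqrt{4398}$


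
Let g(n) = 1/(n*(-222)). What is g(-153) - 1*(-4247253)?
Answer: 144262195399/33966 ≈ 4.2473e+6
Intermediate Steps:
g(n) = -1/(222*n) (g(n) = 1/(-222*n) = -1/(222*n))
g(-153) - 1*(-4247253) = -1/222/(-153) - 1*(-4247253) = -1/222*(-1/153) + 4247253 = 1/33966 + 4247253 = 144262195399/33966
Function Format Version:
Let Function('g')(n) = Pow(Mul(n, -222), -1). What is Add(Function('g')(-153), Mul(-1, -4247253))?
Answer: Rational(144262195399, 33966) ≈ 4.2473e+6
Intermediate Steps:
Function('g')(n) = Mul(Rational(-1, 222), Pow(n, -1)) (Function('g')(n) = Pow(Mul(-222, n), -1) = Mul(Rational(-1, 222), Pow(n, -1)))
Add(Function('g')(-153), Mul(-1, -4247253)) = Add(Mul(Rational(-1, 222), Pow(-153, -1)), Mul(-1, -4247253)) = Add(Mul(Rational(-1, 222), Rational(-1, 153)), 4247253) = Add(Rational(1, 33966), 4247253) = Rational(144262195399, 33966)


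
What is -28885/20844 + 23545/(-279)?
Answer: -55425655/646164 ≈ -85.776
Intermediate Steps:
-28885/20844 + 23545/(-279) = -28885*1/20844 + 23545*(-1/279) = -28885/20844 - 23545/279 = -55425655/646164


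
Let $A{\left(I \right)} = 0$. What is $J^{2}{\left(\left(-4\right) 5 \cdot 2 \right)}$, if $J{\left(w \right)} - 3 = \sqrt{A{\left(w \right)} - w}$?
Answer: $49 + 12 \sqrt{10} \approx 86.947$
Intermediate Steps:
$J{\left(w \right)} = 3 + \sqrt{- w}$ ($J{\left(w \right)} = 3 + \sqrt{0 - w} = 3 + \sqrt{- w}$)
$J^{2}{\left(\left(-4\right) 5 \cdot 2 \right)} = \left(3 + \sqrt{- \left(-4\right) 5 \cdot 2}\right)^{2} = \left(3 + \sqrt{- \left(-20\right) 2}\right)^{2} = \left(3 + \sqrt{\left(-1\right) \left(-40\right)}\right)^{2} = \left(3 + \sqrt{40}\right)^{2} = \left(3 + 2 \sqrt{10}\right)^{2}$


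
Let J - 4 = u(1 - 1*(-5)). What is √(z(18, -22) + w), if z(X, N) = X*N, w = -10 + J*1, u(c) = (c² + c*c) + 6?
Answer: 18*I ≈ 18.0*I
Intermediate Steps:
u(c) = 6 + 2*c² (u(c) = (c² + c²) + 6 = 2*c² + 6 = 6 + 2*c²)
J = 82 (J = 4 + (6 + 2*(1 - 1*(-5))²) = 4 + (6 + 2*(1 + 5)²) = 4 + (6 + 2*6²) = 4 + (6 + 2*36) = 4 + (6 + 72) = 4 + 78 = 82)
w = 72 (w = -10 + 82*1 = -10 + 82 = 72)
z(X, N) = N*X
√(z(18, -22) + w) = √(-22*18 + 72) = √(-396 + 72) = √(-324) = 18*I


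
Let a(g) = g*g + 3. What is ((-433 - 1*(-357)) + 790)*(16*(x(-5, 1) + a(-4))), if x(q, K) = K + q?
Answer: 171360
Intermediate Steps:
a(g) = 3 + g**2 (a(g) = g**2 + 3 = 3 + g**2)
((-433 - 1*(-357)) + 790)*(16*(x(-5, 1) + a(-4))) = ((-433 - 1*(-357)) + 790)*(16*((1 - 5) + (3 + (-4)**2))) = ((-433 + 357) + 790)*(16*(-4 + (3 + 16))) = (-76 + 790)*(16*(-4 + 19)) = 714*(16*15) = 714*240 = 171360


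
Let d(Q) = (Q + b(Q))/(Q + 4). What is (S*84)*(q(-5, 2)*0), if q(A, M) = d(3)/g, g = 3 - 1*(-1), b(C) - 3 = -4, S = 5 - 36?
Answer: 0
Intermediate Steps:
S = -31
b(C) = -1 (b(C) = 3 - 4 = -1)
d(Q) = (-1 + Q)/(4 + Q) (d(Q) = (Q - 1)/(Q + 4) = (-1 + Q)/(4 + Q))
g = 4 (g = 3 + 1 = 4)
q(A, M) = 1/14 (q(A, M) = ((-1 + 3)/(4 + 3))/4 = (2/7)*(¼) = 1/14)
(S*84)*(q(-5, 2)*0) = (-31*84)*((1/14)*0) = -2604*0 = 0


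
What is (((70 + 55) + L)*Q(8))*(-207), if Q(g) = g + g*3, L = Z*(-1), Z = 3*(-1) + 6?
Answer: -808128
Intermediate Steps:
Z = 3 (Z = -3 + 6 = 3)
L = -3 (L = 3*(-1) = -3)
Q(g) = 4*g (Q(g) = g + 3*g = 4*g)
(((70 + 55) + L)*Q(8))*(-207) = (((70 + 55) - 3)*(4*8))*(-207) = ((125 - 3)*32)*(-207) = (122*32)*(-207) = 3904*(-207) = -808128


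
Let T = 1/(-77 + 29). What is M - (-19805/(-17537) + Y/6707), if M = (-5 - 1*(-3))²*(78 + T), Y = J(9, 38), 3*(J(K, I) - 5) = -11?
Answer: 7695787025/24762244 ≈ 310.79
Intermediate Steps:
J(K, I) = 4/3 (J(K, I) = 5 + (⅓)*(-11) = 5 - 11/3 = 4/3)
Y = 4/3 ≈ 1.3333
T = -1/48 (T = 1/(-48) = -1/48 ≈ -0.020833)
M = 3743/12 (M = (-5 - 1*(-3))²*(78 - 1/48) = (-5 + 3)²*(3743/48) = (-2)²*(3743/48) = 4*(3743/48) = 3743/12 ≈ 311.92)
M - (-19805/(-17537) + Y/6707) = 3743/12 - (-19805/(-17537) + (4/3)/6707) = 3743/12 - (-19805*(-1/17537) + (4/3)*(1/6707)) = 3743/12 - (19805/17537 + 4/20121) = 3743/12 - 1*20977187/18571683 = 3743/12 - 20977187/18571683 = 7695787025/24762244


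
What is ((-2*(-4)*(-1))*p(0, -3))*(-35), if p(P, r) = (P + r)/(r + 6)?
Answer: -280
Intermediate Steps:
p(P, r) = (P + r)/(6 + r)
((-2*(-4)*(-1))*p(0, -3))*(-35) = ((-2*(-4)*(-1))*((0 - 3)/(6 - 3)))*(-35) = ((8*(-1))*(-3/3))*(-35) = -8*(-3)/3*(-35) = -8*(-1)*(-35) = 8*(-35) = -280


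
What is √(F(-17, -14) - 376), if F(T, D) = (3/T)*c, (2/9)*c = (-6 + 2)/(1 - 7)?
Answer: I*√108817/17 ≈ 19.404*I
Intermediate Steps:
c = 3 (c = 9*((-6 + 2)/(1 - 7))/2 = 9*(-4/(-6))/2 = 9*(-4*(-⅙))/2 = (9/2)*(⅔) = 3)
F(T, D) = 9/T (F(T, D) = (3/T)*3 = 9/T)
√(F(-17, -14) - 376) = √(9/(-17) - 376) = √(9*(-1/17) - 376) = √(-9/17 - 376) = √(-6401/17) = I*√108817/17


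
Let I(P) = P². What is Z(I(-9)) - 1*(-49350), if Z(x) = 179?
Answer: 49529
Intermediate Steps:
Z(I(-9)) - 1*(-49350) = 179 - 1*(-49350) = 179 + 49350 = 49529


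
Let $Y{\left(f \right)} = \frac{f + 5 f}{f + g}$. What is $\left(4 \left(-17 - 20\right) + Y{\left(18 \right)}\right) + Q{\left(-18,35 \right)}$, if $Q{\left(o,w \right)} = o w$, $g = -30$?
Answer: $-787$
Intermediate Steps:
$Y{\left(f \right)} = \frac{6 f}{-30 + f}$ ($Y{\left(f \right)} = \frac{f + 5 f}{f - 30} = \frac{6 f}{-30 + f}$)
$\left(4 \left(-17 - 20\right) + Y{\left(18 \right)}\right) + Q{\left(-18,35 \right)} = \left(4 \left(-17 - 20\right) + 6 \cdot 18 \frac{1}{-30 + 18}\right) - 630 = \left(4 \left(-37\right) + 6 \cdot 18 \frac{1}{-12}\right) - 630 = \left(-148 + 6 \cdot 18 \left(- \frac{1}{12}\right)\right) - 630 = \left(-148 - 9\right) - 630 = -157 - 630 = -787$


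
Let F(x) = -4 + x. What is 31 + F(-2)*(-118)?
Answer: 739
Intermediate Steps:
31 + F(-2)*(-118) = 31 + (-4 - 2)*(-118) = 31 - 6*(-118) = 31 + 708 = 739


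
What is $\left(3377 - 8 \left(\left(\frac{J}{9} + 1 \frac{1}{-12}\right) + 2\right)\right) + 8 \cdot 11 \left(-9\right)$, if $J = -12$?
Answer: $\frac{7741}{3} \approx 2580.3$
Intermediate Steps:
$\left(3377 - 8 \left(\left(\frac{J}{9} + 1 \frac{1}{-12}\right) + 2\right)\right) + 8 \cdot 11 \left(-9\right) = \left(3377 - 8 \left(\left(- \frac{12}{9} + 1 \frac{1}{-12}\right) + 2\right)\right) + 8 \cdot 11 \left(-9\right) = \left(3377 - 8 \left(\left(\left(-12\right) \frac{1}{9} + 1 \left(- \frac{1}{12}\right)\right) + 2\right)\right) + 88 \left(-9\right) = \left(3377 - 8 \left(\left(- \frac{4}{3} - \frac{1}{12}\right) + 2\right)\right) - 792 = \left(3377 - 8 \left(- \frac{17}{12} + 2\right)\right) - 792 = \left(3377 - \frac{14}{3}\right) - 792 = \frac{10117}{3} - 792 = \frac{7741}{3}$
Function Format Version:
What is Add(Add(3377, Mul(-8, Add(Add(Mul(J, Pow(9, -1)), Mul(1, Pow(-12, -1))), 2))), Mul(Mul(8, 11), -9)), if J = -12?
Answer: Rational(7741, 3) ≈ 2580.3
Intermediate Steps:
Add(Add(3377, Mul(-8, Add(Add(Mul(J, Pow(9, -1)), Mul(1, Pow(-12, -1))), 2))), Mul(Mul(8, 11), -9)) = Add(Add(3377, Mul(-8, Add(Add(Mul(-12, Pow(9, -1)), Mul(1, Pow(-12, -1))), 2))), Mul(Mul(8, 11), -9)) = Add(Add(3377, Mul(-8, Add(Add(Mul(-12, Rational(1, 9)), Mul(1, Rational(-1, 12))), 2))), Mul(88, -9)) = Add(Add(3377, Mul(-8, Add(Add(Rational(-4, 3), Rational(-1, 12)), 2))), -792) = Add(Add(3377, Mul(-8, Add(Rational(-17, 12), 2))), -792) = Add(Add(3377, Mul(-8, Rational(7, 12))), -792) = Add(Add(3377, Rational(-14, 3)), -792) = Add(Rational(10117, 3), -792) = Rational(7741, 3)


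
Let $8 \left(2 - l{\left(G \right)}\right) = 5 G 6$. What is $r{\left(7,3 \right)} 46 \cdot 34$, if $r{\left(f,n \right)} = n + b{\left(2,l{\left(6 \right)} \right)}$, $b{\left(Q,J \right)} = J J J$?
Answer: $- \frac{26938727}{2} \approx -1.3469 \cdot 10^{7}$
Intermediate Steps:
$l{\left(G \right)} = 2 - \frac{15 G}{4}$ ($l{\left(G \right)} = 2 - \frac{5 G 6}{8} = 2 - \frac{30 G}{8} = 2 - \frac{15 G}{4}$)
$b{\left(Q,J \right)} = J^{3}$ ($b{\left(Q,J \right)} = J^{2} J = J^{3}$)
$r{\left(f,n \right)} = - \frac{68921}{8} + n$ ($r{\left(f,n \right)} = n + \left(2 - \frac{45}{2}\right)^{3} = n + \left(- \frac{41}{2}\right)^{3} = n - \frac{68921}{8} = - \frac{68921}{8} + n$)
$r{\left(7,3 \right)} 46 \cdot 34 = \left(- \frac{68921}{8} + 3\right) 46 \cdot 34 = \left(- \frac{68897}{8}\right) 46 \cdot 34 = \left(- \frac{1584631}{4}\right) 34 = - \frac{26938727}{2}$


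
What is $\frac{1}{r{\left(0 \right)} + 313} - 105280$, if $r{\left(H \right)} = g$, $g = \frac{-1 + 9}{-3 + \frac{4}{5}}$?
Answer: $- \frac{358267829}{3403} \approx -1.0528 \cdot 10^{5}$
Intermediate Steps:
$g = - \frac{40}{11}$ ($g = \frac{8}{-3 + 4 \cdot \frac{1}{5}} = \frac{8}{-3 + \frac{4}{5}} = \frac{8}{- \frac{11}{5}} = 8 \left(- \frac{5}{11}\right) = - \frac{40}{11} \approx -3.6364$)
$r{\left(H \right)} = - \frac{40}{11}$
$\frac{1}{r{\left(0 \right)} + 313} - 105280 = \frac{1}{- \frac{40}{11} + 313} - 105280 = \frac{1}{\frac{3403}{11}} - 105280 = \frac{11}{3403} - 105280 = - \frac{358267829}{3403}$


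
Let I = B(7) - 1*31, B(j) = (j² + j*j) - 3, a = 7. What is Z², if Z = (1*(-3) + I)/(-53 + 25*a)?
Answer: ¼ ≈ 0.25000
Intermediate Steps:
B(j) = -3 + 2*j² (B(j) = (j² + j²) - 3 = 2*j² - 3 = -3 + 2*j²)
I = 64 (I = (-3 + 2*7²) - 1*31 = (-3 + 2*49) - 31 = (-3 + 98) - 31 = 95 - 31 = 64)
Z = ½ (Z = (1*(-3) + 64)/(-53 + 25*7) = (-3 + 64)/(-53 + 175) = 61/122 = 61*(1/122) = ½ ≈ 0.50000)
Z² = (½)² = ¼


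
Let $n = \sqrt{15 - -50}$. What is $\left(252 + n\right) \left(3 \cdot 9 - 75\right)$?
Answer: $-12096 - 48 \sqrt{65} \approx -12483.0$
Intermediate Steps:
$n = \sqrt{65}$ ($n = \sqrt{15 + 50} = \sqrt{65} \approx 8.0623$)
$\left(252 + n\right) \left(3 \cdot 9 - 75\right) = \left(252 + \sqrt{65}\right) \left(3 \cdot 9 - 75\right) = \left(252 + \sqrt{65}\right) \left(27 - 75\right) = \left(252 + \sqrt{65}\right) \left(-48\right) = -12096 - 48 \sqrt{65}$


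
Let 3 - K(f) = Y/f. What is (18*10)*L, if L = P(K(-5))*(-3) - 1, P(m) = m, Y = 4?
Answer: -2232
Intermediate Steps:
K(f) = 3 - 4/f
L = -62/5 (L = (3 - 4/(-5))*(-3) - 1 = (3 - 4*(-⅕))*(-3) - 1 = (3 + ⅘)*(-3) - 1 = (19/5)*(-3) - 1 = -57/5 - 1 = -62/5 ≈ -12.400)
(18*10)*L = (18*10)*(-62/5) = 180*(-62/5) = -2232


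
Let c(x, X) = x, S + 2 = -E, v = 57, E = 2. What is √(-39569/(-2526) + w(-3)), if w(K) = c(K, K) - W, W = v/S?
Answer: √171733899/2526 ≈ 5.1879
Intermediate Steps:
S = -4 (S = -2 - 1*2 = -2 - 2 = -4)
W = -57/4 (W = 57/(-4) = 57*(-¼) = -57/4 ≈ -14.250)
w(K) = 57/4 + K (w(K) = K - 1*(-57/4) = K + 57/4 = 57/4 + K)
√(-39569/(-2526) + w(-3)) = √(-39569/(-2526) + (57/4 - 3)) = √(-39569*(-1/2526) + 45/4) = √(39569/2526 + 45/4) = √(135973/5052) = √171733899/2526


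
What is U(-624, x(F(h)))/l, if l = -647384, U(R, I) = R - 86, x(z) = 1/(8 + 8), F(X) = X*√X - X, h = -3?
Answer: 355/323692 ≈ 0.0010967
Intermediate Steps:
F(X) = X^(3/2) - X
x(z) = 1/16
U(R, I) = -86 + R
U(-624, x(F(h)))/l = (-86 - 624)/(-647384) = -710*(-1/647384) = 355/323692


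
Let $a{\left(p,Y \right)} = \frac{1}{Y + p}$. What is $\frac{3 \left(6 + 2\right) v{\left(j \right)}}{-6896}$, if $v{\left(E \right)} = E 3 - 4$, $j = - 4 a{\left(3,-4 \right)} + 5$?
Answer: $- \frac{69}{862} \approx -0.080046$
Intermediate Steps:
$j = 9$ ($j = - \frac{4}{-4 + 3} + 5 = - \frac{4}{-1} + 5 = \left(-4\right) \left(-1\right) + 5 = 4 + 5 = 9$)
$v{\left(E \right)} = -4 + 3 E$ ($v{\left(E \right)} = 3 E - 4 = -4 + 3 E$)
$\frac{3 \left(6 + 2\right) v{\left(j \right)}}{-6896} = \frac{3 \left(6 + 2\right) \left(-4 + 3 \cdot 9\right)}{-6896} = 3 \cdot 8 \left(-4 + 27\right) \left(- \frac{1}{6896}\right) = 3 \cdot 8 \cdot 23 \left(- \frac{1}{6896}\right) = 3 \cdot 184 \left(- \frac{1}{6896}\right) = 552 \left(- \frac{1}{6896}\right) = - \frac{69}{862}$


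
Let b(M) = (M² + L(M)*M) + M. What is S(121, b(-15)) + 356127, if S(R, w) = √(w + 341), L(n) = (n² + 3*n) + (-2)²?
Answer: 356127 + 47*I ≈ 3.5613e+5 + 47.0*I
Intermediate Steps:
L(n) = 4 + n² + 3*n (L(n) = (n² + 3*n) + 4 = 4 + n² + 3*n)
b(M) = M + M² + M*(4 + M² + 3*M) (b(M) = (M² + (4 + M² + 3*M)*M) + M = (M² + M*(4 + M² + 3*M)) + M = M + M² + M*(4 + M² + 3*M))
S(R, w) = √(341 + w)
S(121, b(-15)) + 356127 = √(341 - 15*(5 + (-15)² + 4*(-15))) + 356127 = √(341 - 15*(5 + 225 - 60)) + 356127 = √(341 - 15*170) + 356127 = √(341 - 2550) + 356127 = √(-2209) + 356127 = 47*I + 356127 = 356127 + 47*I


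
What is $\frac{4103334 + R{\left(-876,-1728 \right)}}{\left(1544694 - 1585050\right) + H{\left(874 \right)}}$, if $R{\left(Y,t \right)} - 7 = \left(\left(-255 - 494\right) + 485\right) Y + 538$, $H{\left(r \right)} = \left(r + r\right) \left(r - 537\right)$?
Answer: $\frac{4335143}{548720} \approx 7.9005$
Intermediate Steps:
$H{\left(r \right)} = 2 r \left(-537 + r\right)$
$R{\left(Y,t \right)} = 545 - 264 Y$ ($R{\left(Y,t \right)} = 7 + \left(\left(\left(-255 - 494\right) + 485\right) Y + 538\right) = 7 + \left(\left(-749 + 485\right) Y + 538\right) = 7 - \left(-538 + 264 Y\right) = 545 - 264 Y$)
$\frac{4103334 + R{\left(-876,-1728 \right)}}{\left(1544694 - 1585050\right) + H{\left(874 \right)}} = \frac{4103334 + \left(545 - -231264\right)}{\left(1544694 - 1585050\right) + 2 \cdot 874 \left(-537 + 874\right)} = \frac{4103334 + \left(545 + 231264\right)}{\left(1544694 - 1585050\right) + 2 \cdot 874 \cdot 337} = \frac{4103334 + 231809}{-40356 + 589076} = \frac{4335143}{548720}$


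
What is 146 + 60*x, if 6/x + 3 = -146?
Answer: 21394/149 ≈ 143.58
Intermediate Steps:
x = -6/149 (x = 6/(-3 - 146) = 6/(-149) = 6*(-1/149) = -6/149 ≈ -0.040268)
146 + 60*x = 146 + 60*(-6/149) = 146 - 360/149 = 21394/149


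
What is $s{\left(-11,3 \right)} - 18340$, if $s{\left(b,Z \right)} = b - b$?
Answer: $-18340$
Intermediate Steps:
$s{\left(b,Z \right)} = 0$
$s{\left(-11,3 \right)} - 18340 = 0 - 18340 = -18340$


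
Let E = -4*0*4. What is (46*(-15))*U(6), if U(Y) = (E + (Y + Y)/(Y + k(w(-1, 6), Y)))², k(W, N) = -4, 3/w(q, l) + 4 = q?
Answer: -24840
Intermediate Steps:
w(q, l) = 3/(-4 + q)
E = 0 (E = 0*4 = 0)
U(Y) = 4*Y²/(-4 + Y)² (U(Y) = (0 + (Y + Y)/(Y - 4))² = (0 + (2*Y)/(-4 + Y))² = (0 + 2*Y/(-4 + Y))² = (2*Y/(-4 + Y))² = 4*Y²/(-4 + Y)²)
(46*(-15))*U(6) = (46*(-15))*(4*6²/(-4 + 6)²) = -2760*36/2² = -2760*36/4 = -690*36 = -24840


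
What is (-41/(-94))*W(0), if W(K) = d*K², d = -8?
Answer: 0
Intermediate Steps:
W(K) = -8*K²
(-41/(-94))*W(0) = (-41/(-94))*(-8*0²) = (-1/94*(-41))*(-8*0) = (41/94)*0 = 0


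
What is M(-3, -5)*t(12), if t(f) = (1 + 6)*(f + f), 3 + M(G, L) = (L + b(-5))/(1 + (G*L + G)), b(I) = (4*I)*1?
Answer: -10752/13 ≈ -827.08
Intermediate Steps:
b(I) = 4*I
M(G, L) = -3 + (-20 + L)/(1 + G + G*L) (M(G, L) = -3 + (L + 4*(-5))/(1 + (G*L + G)) = -3 + (L - 20)/(1 + (G + G*L)) = -3 + (-20 + L)/(1 + G + G*L))
t(f) = 14*f (t(f) = 7*(2*f) = 14*f)
M(-3, -5)*t(12) = ((-23 - 5 - 3*(-3) - 3*(-3)*(-5))/(1 - 3 - 3*(-5)))*(14*12) = ((-23 - 5 + 9 - 45)/(1 - 3 + 15))*168 = (-64/13)*168 = ((1/13)*(-64))*168 = -64/13*168 = -10752/13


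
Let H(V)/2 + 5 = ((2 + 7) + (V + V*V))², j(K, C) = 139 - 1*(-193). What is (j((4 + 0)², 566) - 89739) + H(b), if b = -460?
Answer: 89167710985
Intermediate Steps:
j(K, C) = 332 (j(K, C) = 139 + 193 = 332)
H(V) = -10 + 2*(9 + V + V²)² (H(V) = -10 + 2*((2 + 7) + (V + V*V))² = -10 + 2*(9 + (V + V²))² = -10 + 2*(9 + V + V²)²)
(j((4 + 0)², 566) - 89739) + H(b) = (332 - 89739) + (-10 + 2*(9 - 460 + (-460)²)²) = -89407 + (-10 + 2*(9 - 460 + 211600)²) = -89407 + (-10 + 2*211149²) = -89407 + (-10 + 2*44583900201) = -89407 + (-10 + 89167800402) = -89407 + 89167800392 = 89167710985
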